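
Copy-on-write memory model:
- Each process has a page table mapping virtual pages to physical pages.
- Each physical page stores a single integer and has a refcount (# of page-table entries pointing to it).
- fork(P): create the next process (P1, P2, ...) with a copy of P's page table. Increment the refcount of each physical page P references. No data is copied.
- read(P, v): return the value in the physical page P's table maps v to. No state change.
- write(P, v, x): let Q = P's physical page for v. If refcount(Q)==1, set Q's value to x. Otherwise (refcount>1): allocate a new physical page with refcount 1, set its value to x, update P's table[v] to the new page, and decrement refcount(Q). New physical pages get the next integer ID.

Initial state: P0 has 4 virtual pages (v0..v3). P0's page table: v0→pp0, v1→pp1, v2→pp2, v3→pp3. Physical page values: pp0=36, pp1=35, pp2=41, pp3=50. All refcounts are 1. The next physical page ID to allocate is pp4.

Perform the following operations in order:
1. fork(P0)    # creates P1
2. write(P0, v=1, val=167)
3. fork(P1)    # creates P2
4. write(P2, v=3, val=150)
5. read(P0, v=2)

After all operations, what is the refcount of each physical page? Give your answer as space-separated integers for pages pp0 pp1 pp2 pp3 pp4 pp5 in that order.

Op 1: fork(P0) -> P1. 4 ppages; refcounts: pp0:2 pp1:2 pp2:2 pp3:2
Op 2: write(P0, v1, 167). refcount(pp1)=2>1 -> COPY to pp4. 5 ppages; refcounts: pp0:2 pp1:1 pp2:2 pp3:2 pp4:1
Op 3: fork(P1) -> P2. 5 ppages; refcounts: pp0:3 pp1:2 pp2:3 pp3:3 pp4:1
Op 4: write(P2, v3, 150). refcount(pp3)=3>1 -> COPY to pp5. 6 ppages; refcounts: pp0:3 pp1:2 pp2:3 pp3:2 pp4:1 pp5:1
Op 5: read(P0, v2) -> 41. No state change.

Answer: 3 2 3 2 1 1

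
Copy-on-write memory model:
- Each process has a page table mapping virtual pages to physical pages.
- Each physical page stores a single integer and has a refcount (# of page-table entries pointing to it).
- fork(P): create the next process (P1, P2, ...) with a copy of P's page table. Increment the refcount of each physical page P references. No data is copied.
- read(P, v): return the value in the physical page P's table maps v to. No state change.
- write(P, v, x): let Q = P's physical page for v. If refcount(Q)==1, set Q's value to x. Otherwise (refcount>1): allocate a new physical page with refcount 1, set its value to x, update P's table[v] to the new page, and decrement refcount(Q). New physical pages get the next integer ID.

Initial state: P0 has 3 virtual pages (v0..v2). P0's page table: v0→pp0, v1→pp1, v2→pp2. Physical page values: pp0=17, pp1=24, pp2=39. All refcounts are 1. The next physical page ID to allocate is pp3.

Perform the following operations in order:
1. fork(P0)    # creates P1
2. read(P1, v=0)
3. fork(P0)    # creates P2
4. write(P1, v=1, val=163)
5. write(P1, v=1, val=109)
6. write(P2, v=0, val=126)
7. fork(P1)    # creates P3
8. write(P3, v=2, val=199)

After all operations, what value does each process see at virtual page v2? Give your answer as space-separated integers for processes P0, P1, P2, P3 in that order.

Answer: 39 39 39 199

Derivation:
Op 1: fork(P0) -> P1. 3 ppages; refcounts: pp0:2 pp1:2 pp2:2
Op 2: read(P1, v0) -> 17. No state change.
Op 3: fork(P0) -> P2. 3 ppages; refcounts: pp0:3 pp1:3 pp2:3
Op 4: write(P1, v1, 163). refcount(pp1)=3>1 -> COPY to pp3. 4 ppages; refcounts: pp0:3 pp1:2 pp2:3 pp3:1
Op 5: write(P1, v1, 109). refcount(pp3)=1 -> write in place. 4 ppages; refcounts: pp0:3 pp1:2 pp2:3 pp3:1
Op 6: write(P2, v0, 126). refcount(pp0)=3>1 -> COPY to pp4. 5 ppages; refcounts: pp0:2 pp1:2 pp2:3 pp3:1 pp4:1
Op 7: fork(P1) -> P3. 5 ppages; refcounts: pp0:3 pp1:2 pp2:4 pp3:2 pp4:1
Op 8: write(P3, v2, 199). refcount(pp2)=4>1 -> COPY to pp5. 6 ppages; refcounts: pp0:3 pp1:2 pp2:3 pp3:2 pp4:1 pp5:1
P0: v2 -> pp2 = 39
P1: v2 -> pp2 = 39
P2: v2 -> pp2 = 39
P3: v2 -> pp5 = 199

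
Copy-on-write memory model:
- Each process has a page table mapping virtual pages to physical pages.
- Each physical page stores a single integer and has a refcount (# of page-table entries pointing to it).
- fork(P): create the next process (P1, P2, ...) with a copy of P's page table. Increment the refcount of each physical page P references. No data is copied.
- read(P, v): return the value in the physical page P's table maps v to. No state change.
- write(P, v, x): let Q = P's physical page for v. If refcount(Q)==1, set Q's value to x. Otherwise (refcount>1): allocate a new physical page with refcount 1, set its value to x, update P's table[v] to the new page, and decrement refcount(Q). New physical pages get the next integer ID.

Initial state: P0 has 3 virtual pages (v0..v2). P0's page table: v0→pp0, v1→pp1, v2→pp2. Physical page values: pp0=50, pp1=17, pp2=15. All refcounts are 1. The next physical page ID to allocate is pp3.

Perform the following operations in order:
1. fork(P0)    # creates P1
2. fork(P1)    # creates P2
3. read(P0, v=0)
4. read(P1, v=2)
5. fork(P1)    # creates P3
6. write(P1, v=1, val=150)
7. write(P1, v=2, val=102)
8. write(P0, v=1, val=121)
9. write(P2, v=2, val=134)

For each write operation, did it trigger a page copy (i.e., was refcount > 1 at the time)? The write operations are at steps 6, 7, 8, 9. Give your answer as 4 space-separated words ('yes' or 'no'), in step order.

Op 1: fork(P0) -> P1. 3 ppages; refcounts: pp0:2 pp1:2 pp2:2
Op 2: fork(P1) -> P2. 3 ppages; refcounts: pp0:3 pp1:3 pp2:3
Op 3: read(P0, v0) -> 50. No state change.
Op 4: read(P1, v2) -> 15. No state change.
Op 5: fork(P1) -> P3. 3 ppages; refcounts: pp0:4 pp1:4 pp2:4
Op 6: write(P1, v1, 150). refcount(pp1)=4>1 -> COPY to pp3. 4 ppages; refcounts: pp0:4 pp1:3 pp2:4 pp3:1
Op 7: write(P1, v2, 102). refcount(pp2)=4>1 -> COPY to pp4. 5 ppages; refcounts: pp0:4 pp1:3 pp2:3 pp3:1 pp4:1
Op 8: write(P0, v1, 121). refcount(pp1)=3>1 -> COPY to pp5. 6 ppages; refcounts: pp0:4 pp1:2 pp2:3 pp3:1 pp4:1 pp5:1
Op 9: write(P2, v2, 134). refcount(pp2)=3>1 -> COPY to pp6. 7 ppages; refcounts: pp0:4 pp1:2 pp2:2 pp3:1 pp4:1 pp5:1 pp6:1

yes yes yes yes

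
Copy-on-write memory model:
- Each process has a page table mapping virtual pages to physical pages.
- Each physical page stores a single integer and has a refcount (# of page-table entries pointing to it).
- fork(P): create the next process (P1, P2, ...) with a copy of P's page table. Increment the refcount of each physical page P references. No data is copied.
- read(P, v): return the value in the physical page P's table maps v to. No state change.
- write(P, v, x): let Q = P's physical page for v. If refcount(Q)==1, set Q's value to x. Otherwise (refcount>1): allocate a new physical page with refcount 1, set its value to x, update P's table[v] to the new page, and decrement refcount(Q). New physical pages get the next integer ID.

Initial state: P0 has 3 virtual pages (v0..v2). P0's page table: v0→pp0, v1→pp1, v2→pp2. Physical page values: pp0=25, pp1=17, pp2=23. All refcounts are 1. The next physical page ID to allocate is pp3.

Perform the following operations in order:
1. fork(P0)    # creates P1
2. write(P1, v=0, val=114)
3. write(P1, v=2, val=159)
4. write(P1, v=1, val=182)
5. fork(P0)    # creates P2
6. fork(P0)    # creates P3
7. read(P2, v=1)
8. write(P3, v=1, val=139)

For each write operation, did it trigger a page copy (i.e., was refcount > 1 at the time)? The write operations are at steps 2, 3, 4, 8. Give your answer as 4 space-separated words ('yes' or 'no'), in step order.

Op 1: fork(P0) -> P1. 3 ppages; refcounts: pp0:2 pp1:2 pp2:2
Op 2: write(P1, v0, 114). refcount(pp0)=2>1 -> COPY to pp3. 4 ppages; refcounts: pp0:1 pp1:2 pp2:2 pp3:1
Op 3: write(P1, v2, 159). refcount(pp2)=2>1 -> COPY to pp4. 5 ppages; refcounts: pp0:1 pp1:2 pp2:1 pp3:1 pp4:1
Op 4: write(P1, v1, 182). refcount(pp1)=2>1 -> COPY to pp5. 6 ppages; refcounts: pp0:1 pp1:1 pp2:1 pp3:1 pp4:1 pp5:1
Op 5: fork(P0) -> P2. 6 ppages; refcounts: pp0:2 pp1:2 pp2:2 pp3:1 pp4:1 pp5:1
Op 6: fork(P0) -> P3. 6 ppages; refcounts: pp0:3 pp1:3 pp2:3 pp3:1 pp4:1 pp5:1
Op 7: read(P2, v1) -> 17. No state change.
Op 8: write(P3, v1, 139). refcount(pp1)=3>1 -> COPY to pp6. 7 ppages; refcounts: pp0:3 pp1:2 pp2:3 pp3:1 pp4:1 pp5:1 pp6:1

yes yes yes yes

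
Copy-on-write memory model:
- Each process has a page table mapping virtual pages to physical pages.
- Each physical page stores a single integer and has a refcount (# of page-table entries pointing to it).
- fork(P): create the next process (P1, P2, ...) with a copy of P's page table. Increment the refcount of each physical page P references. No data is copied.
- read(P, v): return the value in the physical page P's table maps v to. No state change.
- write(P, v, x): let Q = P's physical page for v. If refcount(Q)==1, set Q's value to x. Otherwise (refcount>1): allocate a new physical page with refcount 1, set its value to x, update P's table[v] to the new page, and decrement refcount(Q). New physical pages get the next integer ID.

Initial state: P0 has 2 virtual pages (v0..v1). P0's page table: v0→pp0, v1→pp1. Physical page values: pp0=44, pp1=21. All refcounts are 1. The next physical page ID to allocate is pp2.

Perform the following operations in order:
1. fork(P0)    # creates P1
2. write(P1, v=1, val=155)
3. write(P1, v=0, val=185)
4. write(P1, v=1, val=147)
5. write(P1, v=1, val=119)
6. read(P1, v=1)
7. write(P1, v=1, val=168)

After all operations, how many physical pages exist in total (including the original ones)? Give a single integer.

Op 1: fork(P0) -> P1. 2 ppages; refcounts: pp0:2 pp1:2
Op 2: write(P1, v1, 155). refcount(pp1)=2>1 -> COPY to pp2. 3 ppages; refcounts: pp0:2 pp1:1 pp2:1
Op 3: write(P1, v0, 185). refcount(pp0)=2>1 -> COPY to pp3. 4 ppages; refcounts: pp0:1 pp1:1 pp2:1 pp3:1
Op 4: write(P1, v1, 147). refcount(pp2)=1 -> write in place. 4 ppages; refcounts: pp0:1 pp1:1 pp2:1 pp3:1
Op 5: write(P1, v1, 119). refcount(pp2)=1 -> write in place. 4 ppages; refcounts: pp0:1 pp1:1 pp2:1 pp3:1
Op 6: read(P1, v1) -> 119. No state change.
Op 7: write(P1, v1, 168). refcount(pp2)=1 -> write in place. 4 ppages; refcounts: pp0:1 pp1:1 pp2:1 pp3:1

Answer: 4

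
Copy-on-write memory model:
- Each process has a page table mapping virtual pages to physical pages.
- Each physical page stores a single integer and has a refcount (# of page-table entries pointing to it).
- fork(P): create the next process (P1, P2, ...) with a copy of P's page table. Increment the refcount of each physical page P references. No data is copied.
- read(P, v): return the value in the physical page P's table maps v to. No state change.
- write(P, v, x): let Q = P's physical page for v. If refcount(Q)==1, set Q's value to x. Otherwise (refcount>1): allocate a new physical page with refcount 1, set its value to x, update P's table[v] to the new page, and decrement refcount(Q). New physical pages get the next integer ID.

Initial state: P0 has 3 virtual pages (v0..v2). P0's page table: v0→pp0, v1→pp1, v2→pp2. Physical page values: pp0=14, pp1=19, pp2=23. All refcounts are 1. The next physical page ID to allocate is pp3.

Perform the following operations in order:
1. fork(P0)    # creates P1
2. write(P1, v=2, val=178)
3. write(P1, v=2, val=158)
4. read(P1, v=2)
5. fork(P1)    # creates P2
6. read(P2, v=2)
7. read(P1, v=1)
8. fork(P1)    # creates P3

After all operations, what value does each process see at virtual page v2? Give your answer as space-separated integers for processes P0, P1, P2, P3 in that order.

Op 1: fork(P0) -> P1. 3 ppages; refcounts: pp0:2 pp1:2 pp2:2
Op 2: write(P1, v2, 178). refcount(pp2)=2>1 -> COPY to pp3. 4 ppages; refcounts: pp0:2 pp1:2 pp2:1 pp3:1
Op 3: write(P1, v2, 158). refcount(pp3)=1 -> write in place. 4 ppages; refcounts: pp0:2 pp1:2 pp2:1 pp3:1
Op 4: read(P1, v2) -> 158. No state change.
Op 5: fork(P1) -> P2. 4 ppages; refcounts: pp0:3 pp1:3 pp2:1 pp3:2
Op 6: read(P2, v2) -> 158. No state change.
Op 7: read(P1, v1) -> 19. No state change.
Op 8: fork(P1) -> P3. 4 ppages; refcounts: pp0:4 pp1:4 pp2:1 pp3:3
P0: v2 -> pp2 = 23
P1: v2 -> pp3 = 158
P2: v2 -> pp3 = 158
P3: v2 -> pp3 = 158

Answer: 23 158 158 158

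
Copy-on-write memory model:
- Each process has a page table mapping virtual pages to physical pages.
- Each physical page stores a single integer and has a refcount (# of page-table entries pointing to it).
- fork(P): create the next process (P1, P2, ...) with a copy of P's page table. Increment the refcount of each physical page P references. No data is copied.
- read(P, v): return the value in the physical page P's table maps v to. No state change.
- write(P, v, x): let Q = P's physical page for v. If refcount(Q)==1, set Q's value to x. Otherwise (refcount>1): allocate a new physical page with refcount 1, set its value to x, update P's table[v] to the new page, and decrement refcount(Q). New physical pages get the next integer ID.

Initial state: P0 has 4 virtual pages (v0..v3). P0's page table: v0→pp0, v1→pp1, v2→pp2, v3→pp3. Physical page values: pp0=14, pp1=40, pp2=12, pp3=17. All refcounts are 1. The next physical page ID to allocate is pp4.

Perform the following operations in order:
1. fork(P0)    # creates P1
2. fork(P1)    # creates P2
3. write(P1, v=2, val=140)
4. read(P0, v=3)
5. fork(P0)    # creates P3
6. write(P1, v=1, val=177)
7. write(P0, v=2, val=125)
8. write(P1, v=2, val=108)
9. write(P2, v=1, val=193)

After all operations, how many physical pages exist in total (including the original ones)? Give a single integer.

Answer: 8

Derivation:
Op 1: fork(P0) -> P1. 4 ppages; refcounts: pp0:2 pp1:2 pp2:2 pp3:2
Op 2: fork(P1) -> P2. 4 ppages; refcounts: pp0:3 pp1:3 pp2:3 pp3:3
Op 3: write(P1, v2, 140). refcount(pp2)=3>1 -> COPY to pp4. 5 ppages; refcounts: pp0:3 pp1:3 pp2:2 pp3:3 pp4:1
Op 4: read(P0, v3) -> 17. No state change.
Op 5: fork(P0) -> P3. 5 ppages; refcounts: pp0:4 pp1:4 pp2:3 pp3:4 pp4:1
Op 6: write(P1, v1, 177). refcount(pp1)=4>1 -> COPY to pp5. 6 ppages; refcounts: pp0:4 pp1:3 pp2:3 pp3:4 pp4:1 pp5:1
Op 7: write(P0, v2, 125). refcount(pp2)=3>1 -> COPY to pp6. 7 ppages; refcounts: pp0:4 pp1:3 pp2:2 pp3:4 pp4:1 pp5:1 pp6:1
Op 8: write(P1, v2, 108). refcount(pp4)=1 -> write in place. 7 ppages; refcounts: pp0:4 pp1:3 pp2:2 pp3:4 pp4:1 pp5:1 pp6:1
Op 9: write(P2, v1, 193). refcount(pp1)=3>1 -> COPY to pp7. 8 ppages; refcounts: pp0:4 pp1:2 pp2:2 pp3:4 pp4:1 pp5:1 pp6:1 pp7:1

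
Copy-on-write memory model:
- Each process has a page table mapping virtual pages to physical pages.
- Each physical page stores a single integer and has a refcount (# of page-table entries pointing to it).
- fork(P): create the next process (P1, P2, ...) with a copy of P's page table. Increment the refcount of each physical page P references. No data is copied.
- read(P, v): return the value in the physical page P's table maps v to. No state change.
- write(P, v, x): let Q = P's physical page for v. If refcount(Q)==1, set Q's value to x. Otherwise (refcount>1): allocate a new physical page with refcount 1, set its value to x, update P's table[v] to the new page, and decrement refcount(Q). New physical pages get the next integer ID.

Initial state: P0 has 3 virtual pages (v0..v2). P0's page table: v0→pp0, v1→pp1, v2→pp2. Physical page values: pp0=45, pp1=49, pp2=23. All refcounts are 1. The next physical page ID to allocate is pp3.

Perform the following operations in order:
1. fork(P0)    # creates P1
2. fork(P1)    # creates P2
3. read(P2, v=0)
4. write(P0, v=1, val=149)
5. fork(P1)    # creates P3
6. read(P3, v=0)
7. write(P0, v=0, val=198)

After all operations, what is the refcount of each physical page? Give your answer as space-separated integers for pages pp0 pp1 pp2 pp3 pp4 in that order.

Op 1: fork(P0) -> P1. 3 ppages; refcounts: pp0:2 pp1:2 pp2:2
Op 2: fork(P1) -> P2. 3 ppages; refcounts: pp0:3 pp1:3 pp2:3
Op 3: read(P2, v0) -> 45. No state change.
Op 4: write(P0, v1, 149). refcount(pp1)=3>1 -> COPY to pp3. 4 ppages; refcounts: pp0:3 pp1:2 pp2:3 pp3:1
Op 5: fork(P1) -> P3. 4 ppages; refcounts: pp0:4 pp1:3 pp2:4 pp3:1
Op 6: read(P3, v0) -> 45. No state change.
Op 7: write(P0, v0, 198). refcount(pp0)=4>1 -> COPY to pp4. 5 ppages; refcounts: pp0:3 pp1:3 pp2:4 pp3:1 pp4:1

Answer: 3 3 4 1 1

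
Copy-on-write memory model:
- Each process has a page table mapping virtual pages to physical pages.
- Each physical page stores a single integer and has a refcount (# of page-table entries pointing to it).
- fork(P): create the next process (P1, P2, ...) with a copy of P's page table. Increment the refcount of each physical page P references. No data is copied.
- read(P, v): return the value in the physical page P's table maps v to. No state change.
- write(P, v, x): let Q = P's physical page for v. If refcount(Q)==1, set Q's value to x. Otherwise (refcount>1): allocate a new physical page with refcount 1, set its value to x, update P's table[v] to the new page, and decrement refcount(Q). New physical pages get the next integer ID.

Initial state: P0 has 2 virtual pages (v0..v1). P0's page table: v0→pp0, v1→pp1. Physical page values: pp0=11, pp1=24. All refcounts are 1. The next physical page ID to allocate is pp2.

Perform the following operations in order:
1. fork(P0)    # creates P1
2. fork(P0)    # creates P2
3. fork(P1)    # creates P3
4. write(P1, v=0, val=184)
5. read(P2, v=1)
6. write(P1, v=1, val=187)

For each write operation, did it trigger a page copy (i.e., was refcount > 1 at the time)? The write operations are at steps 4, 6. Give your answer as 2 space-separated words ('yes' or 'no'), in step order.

Op 1: fork(P0) -> P1. 2 ppages; refcounts: pp0:2 pp1:2
Op 2: fork(P0) -> P2. 2 ppages; refcounts: pp0:3 pp1:3
Op 3: fork(P1) -> P3. 2 ppages; refcounts: pp0:4 pp1:4
Op 4: write(P1, v0, 184). refcount(pp0)=4>1 -> COPY to pp2. 3 ppages; refcounts: pp0:3 pp1:4 pp2:1
Op 5: read(P2, v1) -> 24. No state change.
Op 6: write(P1, v1, 187). refcount(pp1)=4>1 -> COPY to pp3. 4 ppages; refcounts: pp0:3 pp1:3 pp2:1 pp3:1

yes yes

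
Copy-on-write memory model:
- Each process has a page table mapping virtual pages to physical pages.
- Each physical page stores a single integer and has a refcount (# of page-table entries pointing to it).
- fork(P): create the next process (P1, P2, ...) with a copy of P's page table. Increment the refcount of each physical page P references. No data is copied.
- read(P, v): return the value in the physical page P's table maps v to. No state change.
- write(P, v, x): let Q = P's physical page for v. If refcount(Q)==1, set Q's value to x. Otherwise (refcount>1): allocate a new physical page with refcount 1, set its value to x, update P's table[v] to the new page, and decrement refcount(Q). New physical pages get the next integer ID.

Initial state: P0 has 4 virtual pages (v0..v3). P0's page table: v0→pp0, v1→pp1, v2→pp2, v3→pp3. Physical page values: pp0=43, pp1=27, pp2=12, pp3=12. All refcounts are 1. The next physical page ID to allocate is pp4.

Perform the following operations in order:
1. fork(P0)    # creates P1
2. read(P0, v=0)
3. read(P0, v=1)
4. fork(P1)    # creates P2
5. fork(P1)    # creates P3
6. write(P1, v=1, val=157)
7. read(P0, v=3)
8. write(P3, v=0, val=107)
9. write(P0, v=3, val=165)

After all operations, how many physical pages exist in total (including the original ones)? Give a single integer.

Answer: 7

Derivation:
Op 1: fork(P0) -> P1. 4 ppages; refcounts: pp0:2 pp1:2 pp2:2 pp3:2
Op 2: read(P0, v0) -> 43. No state change.
Op 3: read(P0, v1) -> 27. No state change.
Op 4: fork(P1) -> P2. 4 ppages; refcounts: pp0:3 pp1:3 pp2:3 pp3:3
Op 5: fork(P1) -> P3. 4 ppages; refcounts: pp0:4 pp1:4 pp2:4 pp3:4
Op 6: write(P1, v1, 157). refcount(pp1)=4>1 -> COPY to pp4. 5 ppages; refcounts: pp0:4 pp1:3 pp2:4 pp3:4 pp4:1
Op 7: read(P0, v3) -> 12. No state change.
Op 8: write(P3, v0, 107). refcount(pp0)=4>1 -> COPY to pp5. 6 ppages; refcounts: pp0:3 pp1:3 pp2:4 pp3:4 pp4:1 pp5:1
Op 9: write(P0, v3, 165). refcount(pp3)=4>1 -> COPY to pp6. 7 ppages; refcounts: pp0:3 pp1:3 pp2:4 pp3:3 pp4:1 pp5:1 pp6:1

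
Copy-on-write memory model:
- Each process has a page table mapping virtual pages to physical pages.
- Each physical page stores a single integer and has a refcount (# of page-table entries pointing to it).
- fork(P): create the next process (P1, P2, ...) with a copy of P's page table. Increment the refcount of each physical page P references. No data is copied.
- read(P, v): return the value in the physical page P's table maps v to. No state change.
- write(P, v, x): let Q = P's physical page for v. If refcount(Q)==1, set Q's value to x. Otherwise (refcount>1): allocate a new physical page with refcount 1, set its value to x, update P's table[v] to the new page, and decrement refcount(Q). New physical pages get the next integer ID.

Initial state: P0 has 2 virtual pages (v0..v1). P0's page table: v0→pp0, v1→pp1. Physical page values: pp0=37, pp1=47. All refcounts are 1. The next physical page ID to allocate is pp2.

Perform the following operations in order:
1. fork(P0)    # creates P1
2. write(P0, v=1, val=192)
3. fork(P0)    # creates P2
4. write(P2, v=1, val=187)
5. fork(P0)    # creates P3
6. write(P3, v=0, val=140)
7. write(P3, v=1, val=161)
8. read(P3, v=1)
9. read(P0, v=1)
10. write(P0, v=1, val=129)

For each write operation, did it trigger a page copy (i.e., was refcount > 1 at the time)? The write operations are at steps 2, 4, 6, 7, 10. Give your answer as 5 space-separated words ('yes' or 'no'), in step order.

Op 1: fork(P0) -> P1. 2 ppages; refcounts: pp0:2 pp1:2
Op 2: write(P0, v1, 192). refcount(pp1)=2>1 -> COPY to pp2. 3 ppages; refcounts: pp0:2 pp1:1 pp2:1
Op 3: fork(P0) -> P2. 3 ppages; refcounts: pp0:3 pp1:1 pp2:2
Op 4: write(P2, v1, 187). refcount(pp2)=2>1 -> COPY to pp3. 4 ppages; refcounts: pp0:3 pp1:1 pp2:1 pp3:1
Op 5: fork(P0) -> P3. 4 ppages; refcounts: pp0:4 pp1:1 pp2:2 pp3:1
Op 6: write(P3, v0, 140). refcount(pp0)=4>1 -> COPY to pp4. 5 ppages; refcounts: pp0:3 pp1:1 pp2:2 pp3:1 pp4:1
Op 7: write(P3, v1, 161). refcount(pp2)=2>1 -> COPY to pp5. 6 ppages; refcounts: pp0:3 pp1:1 pp2:1 pp3:1 pp4:1 pp5:1
Op 8: read(P3, v1) -> 161. No state change.
Op 9: read(P0, v1) -> 192. No state change.
Op 10: write(P0, v1, 129). refcount(pp2)=1 -> write in place. 6 ppages; refcounts: pp0:3 pp1:1 pp2:1 pp3:1 pp4:1 pp5:1

yes yes yes yes no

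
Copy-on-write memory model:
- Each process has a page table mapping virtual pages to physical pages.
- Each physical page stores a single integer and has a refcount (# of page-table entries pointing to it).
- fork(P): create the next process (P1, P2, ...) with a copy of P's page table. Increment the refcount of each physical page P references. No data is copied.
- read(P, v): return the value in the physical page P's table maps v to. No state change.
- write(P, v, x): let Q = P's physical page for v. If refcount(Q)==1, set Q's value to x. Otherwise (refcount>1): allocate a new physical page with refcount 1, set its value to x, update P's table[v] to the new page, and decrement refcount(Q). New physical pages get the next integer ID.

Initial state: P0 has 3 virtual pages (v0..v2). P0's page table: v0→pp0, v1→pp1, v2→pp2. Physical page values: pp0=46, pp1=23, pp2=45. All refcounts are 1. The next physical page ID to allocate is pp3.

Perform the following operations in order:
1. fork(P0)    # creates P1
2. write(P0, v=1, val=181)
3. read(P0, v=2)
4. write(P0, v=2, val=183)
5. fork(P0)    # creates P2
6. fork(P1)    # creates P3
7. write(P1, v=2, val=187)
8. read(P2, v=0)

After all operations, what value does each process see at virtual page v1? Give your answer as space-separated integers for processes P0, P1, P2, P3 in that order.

Answer: 181 23 181 23

Derivation:
Op 1: fork(P0) -> P1. 3 ppages; refcounts: pp0:2 pp1:2 pp2:2
Op 2: write(P0, v1, 181). refcount(pp1)=2>1 -> COPY to pp3. 4 ppages; refcounts: pp0:2 pp1:1 pp2:2 pp3:1
Op 3: read(P0, v2) -> 45. No state change.
Op 4: write(P0, v2, 183). refcount(pp2)=2>1 -> COPY to pp4. 5 ppages; refcounts: pp0:2 pp1:1 pp2:1 pp3:1 pp4:1
Op 5: fork(P0) -> P2. 5 ppages; refcounts: pp0:3 pp1:1 pp2:1 pp3:2 pp4:2
Op 6: fork(P1) -> P3. 5 ppages; refcounts: pp0:4 pp1:2 pp2:2 pp3:2 pp4:2
Op 7: write(P1, v2, 187). refcount(pp2)=2>1 -> COPY to pp5. 6 ppages; refcounts: pp0:4 pp1:2 pp2:1 pp3:2 pp4:2 pp5:1
Op 8: read(P2, v0) -> 46. No state change.
P0: v1 -> pp3 = 181
P1: v1 -> pp1 = 23
P2: v1 -> pp3 = 181
P3: v1 -> pp1 = 23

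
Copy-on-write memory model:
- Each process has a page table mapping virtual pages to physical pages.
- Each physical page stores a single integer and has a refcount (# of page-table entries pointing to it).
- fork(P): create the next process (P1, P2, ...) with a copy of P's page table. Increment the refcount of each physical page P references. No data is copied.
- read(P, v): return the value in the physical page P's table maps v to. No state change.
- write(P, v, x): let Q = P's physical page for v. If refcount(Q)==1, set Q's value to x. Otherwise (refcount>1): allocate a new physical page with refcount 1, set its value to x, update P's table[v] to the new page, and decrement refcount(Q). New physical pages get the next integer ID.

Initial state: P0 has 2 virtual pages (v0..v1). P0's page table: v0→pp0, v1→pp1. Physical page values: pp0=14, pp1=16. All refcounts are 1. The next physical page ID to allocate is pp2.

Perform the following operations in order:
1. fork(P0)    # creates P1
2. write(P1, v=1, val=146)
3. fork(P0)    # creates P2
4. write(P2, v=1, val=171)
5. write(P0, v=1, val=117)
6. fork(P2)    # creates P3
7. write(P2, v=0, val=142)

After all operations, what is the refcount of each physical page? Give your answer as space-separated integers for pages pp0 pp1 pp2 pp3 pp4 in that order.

Answer: 3 1 1 2 1

Derivation:
Op 1: fork(P0) -> P1. 2 ppages; refcounts: pp0:2 pp1:2
Op 2: write(P1, v1, 146). refcount(pp1)=2>1 -> COPY to pp2. 3 ppages; refcounts: pp0:2 pp1:1 pp2:1
Op 3: fork(P0) -> P2. 3 ppages; refcounts: pp0:3 pp1:2 pp2:1
Op 4: write(P2, v1, 171). refcount(pp1)=2>1 -> COPY to pp3. 4 ppages; refcounts: pp0:3 pp1:1 pp2:1 pp3:1
Op 5: write(P0, v1, 117). refcount(pp1)=1 -> write in place. 4 ppages; refcounts: pp0:3 pp1:1 pp2:1 pp3:1
Op 6: fork(P2) -> P3. 4 ppages; refcounts: pp0:4 pp1:1 pp2:1 pp3:2
Op 7: write(P2, v0, 142). refcount(pp0)=4>1 -> COPY to pp4. 5 ppages; refcounts: pp0:3 pp1:1 pp2:1 pp3:2 pp4:1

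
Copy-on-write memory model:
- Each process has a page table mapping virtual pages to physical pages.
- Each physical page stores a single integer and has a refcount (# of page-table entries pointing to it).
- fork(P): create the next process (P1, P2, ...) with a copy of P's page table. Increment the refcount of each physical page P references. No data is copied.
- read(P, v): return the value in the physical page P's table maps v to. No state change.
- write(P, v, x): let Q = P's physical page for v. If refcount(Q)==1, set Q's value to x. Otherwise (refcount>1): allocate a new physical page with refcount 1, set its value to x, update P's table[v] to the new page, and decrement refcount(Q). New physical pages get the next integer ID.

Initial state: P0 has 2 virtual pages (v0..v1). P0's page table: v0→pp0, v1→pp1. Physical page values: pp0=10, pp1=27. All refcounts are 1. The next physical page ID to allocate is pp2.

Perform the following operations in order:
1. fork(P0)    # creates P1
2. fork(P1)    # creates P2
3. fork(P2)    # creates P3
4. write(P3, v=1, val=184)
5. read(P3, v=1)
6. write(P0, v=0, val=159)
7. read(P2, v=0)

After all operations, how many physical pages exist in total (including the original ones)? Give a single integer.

Op 1: fork(P0) -> P1. 2 ppages; refcounts: pp0:2 pp1:2
Op 2: fork(P1) -> P2. 2 ppages; refcounts: pp0:3 pp1:3
Op 3: fork(P2) -> P3. 2 ppages; refcounts: pp0:4 pp1:4
Op 4: write(P3, v1, 184). refcount(pp1)=4>1 -> COPY to pp2. 3 ppages; refcounts: pp0:4 pp1:3 pp2:1
Op 5: read(P3, v1) -> 184. No state change.
Op 6: write(P0, v0, 159). refcount(pp0)=4>1 -> COPY to pp3. 4 ppages; refcounts: pp0:3 pp1:3 pp2:1 pp3:1
Op 7: read(P2, v0) -> 10. No state change.

Answer: 4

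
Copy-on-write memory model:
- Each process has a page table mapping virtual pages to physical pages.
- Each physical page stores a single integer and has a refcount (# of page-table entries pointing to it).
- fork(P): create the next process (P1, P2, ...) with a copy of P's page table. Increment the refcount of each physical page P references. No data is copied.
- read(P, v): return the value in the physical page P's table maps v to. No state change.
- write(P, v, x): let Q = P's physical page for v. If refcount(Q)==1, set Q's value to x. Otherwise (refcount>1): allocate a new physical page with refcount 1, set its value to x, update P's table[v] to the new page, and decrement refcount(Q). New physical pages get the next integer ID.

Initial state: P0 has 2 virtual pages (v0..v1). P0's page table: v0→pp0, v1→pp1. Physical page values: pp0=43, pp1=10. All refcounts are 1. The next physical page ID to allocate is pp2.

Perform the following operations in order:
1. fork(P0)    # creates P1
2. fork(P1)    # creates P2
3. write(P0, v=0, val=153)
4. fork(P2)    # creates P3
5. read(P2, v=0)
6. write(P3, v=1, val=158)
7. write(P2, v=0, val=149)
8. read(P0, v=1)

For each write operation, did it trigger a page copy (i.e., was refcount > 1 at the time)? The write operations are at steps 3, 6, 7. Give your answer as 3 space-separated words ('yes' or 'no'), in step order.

Op 1: fork(P0) -> P1. 2 ppages; refcounts: pp0:2 pp1:2
Op 2: fork(P1) -> P2. 2 ppages; refcounts: pp0:3 pp1:3
Op 3: write(P0, v0, 153). refcount(pp0)=3>1 -> COPY to pp2. 3 ppages; refcounts: pp0:2 pp1:3 pp2:1
Op 4: fork(P2) -> P3. 3 ppages; refcounts: pp0:3 pp1:4 pp2:1
Op 5: read(P2, v0) -> 43. No state change.
Op 6: write(P3, v1, 158). refcount(pp1)=4>1 -> COPY to pp3. 4 ppages; refcounts: pp0:3 pp1:3 pp2:1 pp3:1
Op 7: write(P2, v0, 149). refcount(pp0)=3>1 -> COPY to pp4. 5 ppages; refcounts: pp0:2 pp1:3 pp2:1 pp3:1 pp4:1
Op 8: read(P0, v1) -> 10. No state change.

yes yes yes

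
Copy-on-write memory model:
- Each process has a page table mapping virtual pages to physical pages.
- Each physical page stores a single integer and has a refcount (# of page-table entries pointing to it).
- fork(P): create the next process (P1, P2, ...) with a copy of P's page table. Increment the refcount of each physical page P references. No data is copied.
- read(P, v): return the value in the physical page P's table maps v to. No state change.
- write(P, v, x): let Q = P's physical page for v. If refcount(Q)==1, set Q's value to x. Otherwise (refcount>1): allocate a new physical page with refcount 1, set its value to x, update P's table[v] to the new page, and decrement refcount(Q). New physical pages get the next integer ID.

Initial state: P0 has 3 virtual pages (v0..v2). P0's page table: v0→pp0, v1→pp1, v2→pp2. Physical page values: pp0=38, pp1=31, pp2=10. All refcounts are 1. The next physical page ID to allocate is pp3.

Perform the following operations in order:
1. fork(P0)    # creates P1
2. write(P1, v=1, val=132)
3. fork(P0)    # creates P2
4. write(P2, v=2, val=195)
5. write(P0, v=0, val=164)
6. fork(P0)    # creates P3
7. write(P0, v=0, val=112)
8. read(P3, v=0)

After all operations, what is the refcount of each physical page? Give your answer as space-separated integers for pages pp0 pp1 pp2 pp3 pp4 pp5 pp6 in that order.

Op 1: fork(P0) -> P1. 3 ppages; refcounts: pp0:2 pp1:2 pp2:2
Op 2: write(P1, v1, 132). refcount(pp1)=2>1 -> COPY to pp3. 4 ppages; refcounts: pp0:2 pp1:1 pp2:2 pp3:1
Op 3: fork(P0) -> P2. 4 ppages; refcounts: pp0:3 pp1:2 pp2:3 pp3:1
Op 4: write(P2, v2, 195). refcount(pp2)=3>1 -> COPY to pp4. 5 ppages; refcounts: pp0:3 pp1:2 pp2:2 pp3:1 pp4:1
Op 5: write(P0, v0, 164). refcount(pp0)=3>1 -> COPY to pp5. 6 ppages; refcounts: pp0:2 pp1:2 pp2:2 pp3:1 pp4:1 pp5:1
Op 6: fork(P0) -> P3. 6 ppages; refcounts: pp0:2 pp1:3 pp2:3 pp3:1 pp4:1 pp5:2
Op 7: write(P0, v0, 112). refcount(pp5)=2>1 -> COPY to pp6. 7 ppages; refcounts: pp0:2 pp1:3 pp2:3 pp3:1 pp4:1 pp5:1 pp6:1
Op 8: read(P3, v0) -> 164. No state change.

Answer: 2 3 3 1 1 1 1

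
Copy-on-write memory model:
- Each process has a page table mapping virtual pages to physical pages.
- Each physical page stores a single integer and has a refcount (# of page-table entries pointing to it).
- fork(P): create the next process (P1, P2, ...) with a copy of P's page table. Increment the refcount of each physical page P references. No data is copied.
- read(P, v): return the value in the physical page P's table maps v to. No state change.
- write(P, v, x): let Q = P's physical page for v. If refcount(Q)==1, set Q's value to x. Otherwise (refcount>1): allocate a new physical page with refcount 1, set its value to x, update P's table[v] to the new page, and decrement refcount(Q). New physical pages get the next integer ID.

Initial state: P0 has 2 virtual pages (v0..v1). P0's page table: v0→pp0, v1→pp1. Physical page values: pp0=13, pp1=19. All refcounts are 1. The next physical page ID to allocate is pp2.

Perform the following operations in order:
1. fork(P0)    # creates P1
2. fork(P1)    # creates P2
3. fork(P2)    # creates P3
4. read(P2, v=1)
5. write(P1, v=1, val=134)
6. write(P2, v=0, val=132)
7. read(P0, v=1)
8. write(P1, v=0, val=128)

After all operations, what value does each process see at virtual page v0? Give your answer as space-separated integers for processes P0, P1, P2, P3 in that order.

Answer: 13 128 132 13

Derivation:
Op 1: fork(P0) -> P1. 2 ppages; refcounts: pp0:2 pp1:2
Op 2: fork(P1) -> P2. 2 ppages; refcounts: pp0:3 pp1:3
Op 3: fork(P2) -> P3. 2 ppages; refcounts: pp0:4 pp1:4
Op 4: read(P2, v1) -> 19. No state change.
Op 5: write(P1, v1, 134). refcount(pp1)=4>1 -> COPY to pp2. 3 ppages; refcounts: pp0:4 pp1:3 pp2:1
Op 6: write(P2, v0, 132). refcount(pp0)=4>1 -> COPY to pp3. 4 ppages; refcounts: pp0:3 pp1:3 pp2:1 pp3:1
Op 7: read(P0, v1) -> 19. No state change.
Op 8: write(P1, v0, 128). refcount(pp0)=3>1 -> COPY to pp4. 5 ppages; refcounts: pp0:2 pp1:3 pp2:1 pp3:1 pp4:1
P0: v0 -> pp0 = 13
P1: v0 -> pp4 = 128
P2: v0 -> pp3 = 132
P3: v0 -> pp0 = 13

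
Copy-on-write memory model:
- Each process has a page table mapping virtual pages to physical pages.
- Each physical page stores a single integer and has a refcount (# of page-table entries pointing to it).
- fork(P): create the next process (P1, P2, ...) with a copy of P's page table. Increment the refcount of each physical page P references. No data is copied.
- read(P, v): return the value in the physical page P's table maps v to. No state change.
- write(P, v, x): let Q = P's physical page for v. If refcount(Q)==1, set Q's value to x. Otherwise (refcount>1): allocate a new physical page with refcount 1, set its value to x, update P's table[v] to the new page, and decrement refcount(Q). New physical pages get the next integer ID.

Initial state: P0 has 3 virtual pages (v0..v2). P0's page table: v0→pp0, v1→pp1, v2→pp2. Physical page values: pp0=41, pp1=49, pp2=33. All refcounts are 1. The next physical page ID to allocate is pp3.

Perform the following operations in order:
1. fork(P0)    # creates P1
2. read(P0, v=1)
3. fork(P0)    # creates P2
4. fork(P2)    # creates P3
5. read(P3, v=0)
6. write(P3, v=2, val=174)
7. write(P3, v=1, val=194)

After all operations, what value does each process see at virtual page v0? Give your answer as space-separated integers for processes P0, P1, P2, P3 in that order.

Op 1: fork(P0) -> P1. 3 ppages; refcounts: pp0:2 pp1:2 pp2:2
Op 2: read(P0, v1) -> 49. No state change.
Op 3: fork(P0) -> P2. 3 ppages; refcounts: pp0:3 pp1:3 pp2:3
Op 4: fork(P2) -> P3. 3 ppages; refcounts: pp0:4 pp1:4 pp2:4
Op 5: read(P3, v0) -> 41. No state change.
Op 6: write(P3, v2, 174). refcount(pp2)=4>1 -> COPY to pp3. 4 ppages; refcounts: pp0:4 pp1:4 pp2:3 pp3:1
Op 7: write(P3, v1, 194). refcount(pp1)=4>1 -> COPY to pp4. 5 ppages; refcounts: pp0:4 pp1:3 pp2:3 pp3:1 pp4:1
P0: v0 -> pp0 = 41
P1: v0 -> pp0 = 41
P2: v0 -> pp0 = 41
P3: v0 -> pp0 = 41

Answer: 41 41 41 41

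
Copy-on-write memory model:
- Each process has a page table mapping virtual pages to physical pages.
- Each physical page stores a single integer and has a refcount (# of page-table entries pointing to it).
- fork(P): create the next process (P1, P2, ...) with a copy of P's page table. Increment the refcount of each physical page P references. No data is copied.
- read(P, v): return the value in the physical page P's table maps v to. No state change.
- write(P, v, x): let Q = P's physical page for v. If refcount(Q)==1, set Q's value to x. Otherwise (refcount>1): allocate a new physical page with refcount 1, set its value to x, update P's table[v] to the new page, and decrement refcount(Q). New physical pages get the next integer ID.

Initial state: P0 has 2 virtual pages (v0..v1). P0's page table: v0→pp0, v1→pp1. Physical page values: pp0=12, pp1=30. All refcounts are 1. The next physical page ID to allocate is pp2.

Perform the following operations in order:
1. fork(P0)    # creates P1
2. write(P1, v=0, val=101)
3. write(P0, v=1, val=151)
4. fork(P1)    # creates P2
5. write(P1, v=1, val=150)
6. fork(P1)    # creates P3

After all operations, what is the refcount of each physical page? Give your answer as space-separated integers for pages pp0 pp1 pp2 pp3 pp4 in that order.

Op 1: fork(P0) -> P1. 2 ppages; refcounts: pp0:2 pp1:2
Op 2: write(P1, v0, 101). refcount(pp0)=2>1 -> COPY to pp2. 3 ppages; refcounts: pp0:1 pp1:2 pp2:1
Op 3: write(P0, v1, 151). refcount(pp1)=2>1 -> COPY to pp3. 4 ppages; refcounts: pp0:1 pp1:1 pp2:1 pp3:1
Op 4: fork(P1) -> P2. 4 ppages; refcounts: pp0:1 pp1:2 pp2:2 pp3:1
Op 5: write(P1, v1, 150). refcount(pp1)=2>1 -> COPY to pp4. 5 ppages; refcounts: pp0:1 pp1:1 pp2:2 pp3:1 pp4:1
Op 6: fork(P1) -> P3. 5 ppages; refcounts: pp0:1 pp1:1 pp2:3 pp3:1 pp4:2

Answer: 1 1 3 1 2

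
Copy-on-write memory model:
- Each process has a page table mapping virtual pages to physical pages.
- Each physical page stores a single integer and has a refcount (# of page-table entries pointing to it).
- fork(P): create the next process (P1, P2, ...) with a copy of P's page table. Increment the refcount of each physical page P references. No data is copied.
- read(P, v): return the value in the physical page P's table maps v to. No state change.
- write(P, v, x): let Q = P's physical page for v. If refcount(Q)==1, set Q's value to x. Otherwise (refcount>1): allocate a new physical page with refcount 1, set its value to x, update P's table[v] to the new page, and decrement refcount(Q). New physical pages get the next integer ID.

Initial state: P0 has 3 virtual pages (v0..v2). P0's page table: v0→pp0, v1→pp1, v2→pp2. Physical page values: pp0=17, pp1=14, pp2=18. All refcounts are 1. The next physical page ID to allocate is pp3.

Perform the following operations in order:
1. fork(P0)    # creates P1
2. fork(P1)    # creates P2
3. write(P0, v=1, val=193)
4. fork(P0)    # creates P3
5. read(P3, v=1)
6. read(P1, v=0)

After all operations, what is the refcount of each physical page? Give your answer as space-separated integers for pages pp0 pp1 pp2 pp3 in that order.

Answer: 4 2 4 2

Derivation:
Op 1: fork(P0) -> P1. 3 ppages; refcounts: pp0:2 pp1:2 pp2:2
Op 2: fork(P1) -> P2. 3 ppages; refcounts: pp0:3 pp1:3 pp2:3
Op 3: write(P0, v1, 193). refcount(pp1)=3>1 -> COPY to pp3. 4 ppages; refcounts: pp0:3 pp1:2 pp2:3 pp3:1
Op 4: fork(P0) -> P3. 4 ppages; refcounts: pp0:4 pp1:2 pp2:4 pp3:2
Op 5: read(P3, v1) -> 193. No state change.
Op 6: read(P1, v0) -> 17. No state change.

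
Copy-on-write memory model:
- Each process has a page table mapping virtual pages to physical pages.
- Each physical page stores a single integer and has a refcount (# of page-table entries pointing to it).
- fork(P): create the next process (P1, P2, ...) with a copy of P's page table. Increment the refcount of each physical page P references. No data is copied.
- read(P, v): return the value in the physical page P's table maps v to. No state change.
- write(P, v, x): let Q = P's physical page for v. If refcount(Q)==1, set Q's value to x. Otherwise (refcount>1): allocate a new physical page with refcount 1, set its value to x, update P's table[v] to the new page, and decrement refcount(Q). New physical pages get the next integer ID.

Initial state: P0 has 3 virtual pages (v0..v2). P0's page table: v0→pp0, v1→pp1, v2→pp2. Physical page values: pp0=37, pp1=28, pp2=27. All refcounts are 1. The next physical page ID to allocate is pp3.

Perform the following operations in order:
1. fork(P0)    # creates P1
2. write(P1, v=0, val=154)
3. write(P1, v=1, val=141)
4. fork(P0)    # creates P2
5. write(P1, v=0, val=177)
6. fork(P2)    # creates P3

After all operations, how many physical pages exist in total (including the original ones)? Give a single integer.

Answer: 5

Derivation:
Op 1: fork(P0) -> P1. 3 ppages; refcounts: pp0:2 pp1:2 pp2:2
Op 2: write(P1, v0, 154). refcount(pp0)=2>1 -> COPY to pp3. 4 ppages; refcounts: pp0:1 pp1:2 pp2:2 pp3:1
Op 3: write(P1, v1, 141). refcount(pp1)=2>1 -> COPY to pp4. 5 ppages; refcounts: pp0:1 pp1:1 pp2:2 pp3:1 pp4:1
Op 4: fork(P0) -> P2. 5 ppages; refcounts: pp0:2 pp1:2 pp2:3 pp3:1 pp4:1
Op 5: write(P1, v0, 177). refcount(pp3)=1 -> write in place. 5 ppages; refcounts: pp0:2 pp1:2 pp2:3 pp3:1 pp4:1
Op 6: fork(P2) -> P3. 5 ppages; refcounts: pp0:3 pp1:3 pp2:4 pp3:1 pp4:1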